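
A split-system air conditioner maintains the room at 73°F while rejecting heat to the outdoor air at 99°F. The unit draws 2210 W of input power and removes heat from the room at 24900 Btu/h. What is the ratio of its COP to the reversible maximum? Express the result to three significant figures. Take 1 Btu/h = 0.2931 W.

Converting, Q̇_C = 24900 Btu/h = 7298 W, so COP_actual = Q̇_C/Ẇ = 7298/2210 = 3.302.
In absolute terms T_C = 295.93 K and T_H = 310.37 K, so ΔT = 14.44 K.
COP_Carnot = T_C/ΔT = 295.93/14.44 = 20.49.
η_II = COP_actual/COP_Carnot = 3.302/20.49 = 0.1612.

0.161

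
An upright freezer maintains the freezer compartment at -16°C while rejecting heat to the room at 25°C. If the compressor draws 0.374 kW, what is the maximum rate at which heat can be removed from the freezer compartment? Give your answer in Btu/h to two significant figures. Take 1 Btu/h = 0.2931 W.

8000 Btu/h

In absolute terms T_C = 257.15 K and T_H = 298.15 K, so ΔT = 41.00 K.
COP_Carnot = T_C/ΔT = 257.15/41.00 = 6.272.
Q̇_max = COP_Carnot × Ẇ = 6.272 × 0.3740 kW = 2.346 kW = 8003 Btu/h.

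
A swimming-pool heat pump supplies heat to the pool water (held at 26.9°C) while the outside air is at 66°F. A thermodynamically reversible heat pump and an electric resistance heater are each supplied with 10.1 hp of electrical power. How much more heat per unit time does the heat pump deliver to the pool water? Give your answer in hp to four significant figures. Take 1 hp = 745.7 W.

368.2 hp

In absolute terms T_C = 292.04 K and T_H = 300.05 K, so ΔT = 8.011 K.
COP_Carnot = T_H/ΔT = 300.05/8.011 = 37.45.
The heat pump delivers Q̇_H = COP × Ẇ = 378.3 hp; the resistance heater delivers Ẇ = 10.10 hp.
Extra = (COP − 1)·Ẇ = 368.2 hp.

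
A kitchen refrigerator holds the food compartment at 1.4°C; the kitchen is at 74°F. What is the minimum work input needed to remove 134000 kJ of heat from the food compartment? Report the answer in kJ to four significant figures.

In absolute terms T_C = 274.55 K and T_H = 296.48 K, so ΔT = 21.93 K.
The reversible limit is COP_R = T_C/ΔT = 12.52, so W_min = Q_C/COP = Q_C·ΔT/T_C.
W_min = 134000 × 21.93/274.55 = 10710 kJ.

10710 kJ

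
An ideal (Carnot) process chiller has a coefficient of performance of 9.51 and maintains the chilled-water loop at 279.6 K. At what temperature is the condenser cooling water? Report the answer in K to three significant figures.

309 K

COP_R = T_C/(T_H − T_C) gives T_H − T_C = T_C/COP.
With T_C = 279.60 K, T_H = 279.60 × (1 + 1/9.51) = 309.00 K.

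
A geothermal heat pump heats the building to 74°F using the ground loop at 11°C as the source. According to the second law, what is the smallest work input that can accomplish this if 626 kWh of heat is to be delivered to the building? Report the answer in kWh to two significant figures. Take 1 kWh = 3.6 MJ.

26 kWh

In absolute terms T_C = 284.15 K and T_H = 296.48 K, so ΔT = 12.33 K.
The reversible limit is COP_HP = T_H/ΔT = 24.04, so W_min = Q_H/COP = Q_H·ΔT/T_H.
W_min = 626.0 × 12.33/296.48 = 26.04 kWh.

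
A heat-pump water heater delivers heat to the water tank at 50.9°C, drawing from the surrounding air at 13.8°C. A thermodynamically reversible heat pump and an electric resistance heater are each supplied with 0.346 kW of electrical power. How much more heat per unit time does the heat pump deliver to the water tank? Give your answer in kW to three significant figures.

2.68 kW

In absolute terms T_C = 286.95 K and T_H = 324.05 K, so ΔT = 37.10 K.
COP_Carnot = T_H/ΔT = 324.05/37.10 = 8.735.
The heat pump delivers Q̇_H = COP × Ẇ = 3.022 kW; the resistance heater delivers Ẇ = 0.3460 kW.
Extra = (COP − 1)·Ẇ = 2.676 kW.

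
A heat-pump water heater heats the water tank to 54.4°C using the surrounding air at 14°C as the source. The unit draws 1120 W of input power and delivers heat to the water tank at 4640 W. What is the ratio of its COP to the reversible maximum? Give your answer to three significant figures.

COP_actual = Q̇_H/Ẇ = 4640/1120 = 4.143.
In absolute terms T_C = 287.15 K and T_H = 327.55 K, so ΔT = 40.40 K.
COP_Carnot = T_H/ΔT = 327.55/40.40 = 8.108.
η_II = COP_actual/COP_Carnot = 4.143/8.108 = 0.5110.

0.511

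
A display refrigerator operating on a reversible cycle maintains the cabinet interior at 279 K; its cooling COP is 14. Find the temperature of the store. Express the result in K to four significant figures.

COP_R = T_C/(T_H − T_C) gives T_H − T_C = T_C/COP.
With T_C = 279.00 K, T_H = 279.00 × (1 + 1/14) = 298.93 K.

298.9 K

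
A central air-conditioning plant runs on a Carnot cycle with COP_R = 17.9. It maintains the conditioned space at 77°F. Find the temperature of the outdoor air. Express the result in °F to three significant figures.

COP_R = T_C/(T_H − T_C) gives T_H − T_C = T_C/COP.
With T_C = 298.15 K, T_H = 298.15 × (1 + 1/17.9) = 314.81 K.
Converting, 314.81 K = 106.98°F.

107 °F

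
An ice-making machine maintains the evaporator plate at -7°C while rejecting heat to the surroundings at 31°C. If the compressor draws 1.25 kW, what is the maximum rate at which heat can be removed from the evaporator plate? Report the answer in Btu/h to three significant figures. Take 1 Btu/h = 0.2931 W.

In absolute terms T_C = 266.15 K and T_H = 304.15 K, so ΔT = 38.00 K.
COP_Carnot = T_C/ΔT = 266.15/38.00 = 7.004.
Q̇_max = COP_Carnot × Ẇ = 7.004 × 1.250 kW = 8.755 kW = 29870 Btu/h.

29900 Btu/h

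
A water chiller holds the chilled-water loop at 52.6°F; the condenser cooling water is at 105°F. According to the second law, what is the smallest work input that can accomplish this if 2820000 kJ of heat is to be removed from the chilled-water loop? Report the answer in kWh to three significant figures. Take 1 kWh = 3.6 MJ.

80.1 kWh

In absolute terms T_C = 284.59 K and T_H = 313.71 K, so ΔT = 29.11 K.
The reversible limit is COP_R = T_C/ΔT = 9.776, so W_min = Q_C/COP = Q_C·ΔT/T_C.
W_min = 2820000 × 29.11/284.59 = 288500 kJ = 80.13 kWh.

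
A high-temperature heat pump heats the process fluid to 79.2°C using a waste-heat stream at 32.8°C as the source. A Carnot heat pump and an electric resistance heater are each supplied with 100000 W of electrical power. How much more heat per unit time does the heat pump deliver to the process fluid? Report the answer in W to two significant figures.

660000 W

In absolute terms T_C = 305.95 K and T_H = 352.35 K, so ΔT = 46.40 K.
COP_Carnot = T_H/ΔT = 352.35/46.40 = 7.594.
The heat pump delivers Q̇_H = COP × Ẇ = 759400 W; the resistance heater delivers Ẇ = 100000 W.
Extra = (COP − 1)·Ẇ = 659400 W.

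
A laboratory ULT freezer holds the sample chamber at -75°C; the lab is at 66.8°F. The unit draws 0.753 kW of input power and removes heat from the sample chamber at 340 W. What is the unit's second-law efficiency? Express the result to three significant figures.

0.215

Converting, Q̇_C = 340.0 W = 0.3400 kW, so COP_actual = Q̇_C/Ẇ = 0.3400/0.7530 = 0.4515.
In absolute terms T_C = 198.15 K and T_H = 292.48 K, so ΔT = 94.33 K.
COP_Carnot = T_C/ΔT = 198.15/94.33 = 2.101.
η_II = COP_actual/COP_Carnot = 0.4515/2.101 = 0.2150.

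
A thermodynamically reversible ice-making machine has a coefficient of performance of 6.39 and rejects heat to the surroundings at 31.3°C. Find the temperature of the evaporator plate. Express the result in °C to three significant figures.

-9.90 °C

For a Carnot refrigerator COP_R = T_C/(T_H − T_C), so T_C = COP·T_H/(1 + COP).
With T_H = 304.45 K, T_C = 6.39 × 304.45/7.390 = 263.25 K.
Converting, 263.25 K = -9.90°C.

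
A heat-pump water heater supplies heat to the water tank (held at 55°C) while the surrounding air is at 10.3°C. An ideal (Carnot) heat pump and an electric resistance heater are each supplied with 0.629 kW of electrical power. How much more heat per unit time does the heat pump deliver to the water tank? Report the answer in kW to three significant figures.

In absolute terms T_C = 283.45 K and T_H = 328.15 K, so ΔT = 44.70 K.
COP_Carnot = T_H/ΔT = 328.15/44.70 = 7.341.
The heat pump delivers Q̇_H = COP × Ẇ = 4.618 kW; the resistance heater delivers Ẇ = 0.6290 kW.
Extra = (COP − 1)·Ẇ = 3.989 kW.

3.99 kW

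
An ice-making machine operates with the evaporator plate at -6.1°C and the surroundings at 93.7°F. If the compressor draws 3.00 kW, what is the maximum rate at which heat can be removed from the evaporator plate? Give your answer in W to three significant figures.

In absolute terms T_C = 267.05 K and T_H = 307.43 K, so ΔT = 40.38 K.
COP_Carnot = T_C/ΔT = 267.05/40.38 = 6.614.
Q̇_max = COP_Carnot × Ẇ = 6.614 × 3.000 kW = 19.84 kW = 19840 W.

19800 W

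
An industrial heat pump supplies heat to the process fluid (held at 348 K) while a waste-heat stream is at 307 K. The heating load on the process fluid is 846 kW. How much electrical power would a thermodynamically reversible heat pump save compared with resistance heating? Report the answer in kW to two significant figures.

The reservoir spacing is ΔT = 348 − 307 = 41.00 K.
COP_Carnot = T_H/ΔT = 348.00/41.00 = 8.488.
Resistance heating needs Ẇ_res = Q̇_H = 846.0 kW; the reversible heat pump needs only Ẇ_hp = Q̇_H/COP = 99.67 kW.
Saving = 846.0 − 99.67 = 746.3 kW.

750 kW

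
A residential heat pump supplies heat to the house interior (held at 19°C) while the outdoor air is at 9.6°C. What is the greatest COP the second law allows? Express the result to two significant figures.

In absolute terms T_C = 282.75 K and T_H = 292.15 K, so ΔT = 9.400 K.
For a reversible cycle, COP_Carnot = T_H/ΔT = 292.15/9.400 = 31.08.

31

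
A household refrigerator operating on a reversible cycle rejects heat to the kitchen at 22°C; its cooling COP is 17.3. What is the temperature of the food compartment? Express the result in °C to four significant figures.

5.872 °C

For a Carnot refrigerator COP_R = T_C/(T_H − T_C), so T_C = COP·T_H/(1 + COP).
With T_H = 295.15 K, T_C = 17.3 × 295.15/18.30 = 279.02 K.
Converting, 279.02 K = 5.87°C.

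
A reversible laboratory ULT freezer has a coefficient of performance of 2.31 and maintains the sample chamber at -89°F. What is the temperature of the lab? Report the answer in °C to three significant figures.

21.9 °C

COP_R = T_C/(T_H − T_C) gives T_H − T_C = T_C/COP.
With T_C = 205.93 K, T_H = 205.93 × (1 + 1/2.31) = 295.07 K.
Converting, 295.07 K = 21.92°C.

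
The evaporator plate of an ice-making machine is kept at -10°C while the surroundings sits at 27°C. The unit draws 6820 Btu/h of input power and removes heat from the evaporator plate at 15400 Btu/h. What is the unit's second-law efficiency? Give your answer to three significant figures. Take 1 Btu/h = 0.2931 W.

COP_actual = Q̇_C/Ẇ = 15400/6820 = 2.258.
In absolute terms T_C = 263.15 K and T_H = 300.15 K, so ΔT = 37.00 K.
COP_Carnot = T_C/ΔT = 263.15/37.00 = 7.112.
η_II = COP_actual/COP_Carnot = 2.258/7.112 = 0.3175.

0.317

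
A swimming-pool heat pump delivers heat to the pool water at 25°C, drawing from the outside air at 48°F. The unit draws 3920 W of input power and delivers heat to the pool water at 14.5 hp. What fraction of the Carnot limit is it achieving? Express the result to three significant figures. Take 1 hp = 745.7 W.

0.149

Converting, Q̇_H = 14.50 hp = 10810 W, so COP_actual = Q̇_H/Ẇ = 10810/3920 = 2.758.
In absolute terms T_C = 282.04 K and T_H = 298.15 K, so ΔT = 16.11 K.
COP_Carnot = T_H/ΔT = 298.15/16.11 = 18.51.
η_II = COP_actual/COP_Carnot = 2.758/18.51 = 0.1491.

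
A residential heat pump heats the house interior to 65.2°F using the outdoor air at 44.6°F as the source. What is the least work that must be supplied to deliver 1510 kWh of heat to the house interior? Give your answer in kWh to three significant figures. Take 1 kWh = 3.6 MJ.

59.3 kWh

In absolute terms T_C = 280.15 K and T_H = 291.59 K, so ΔT = 11.44 K.
The reversible limit is COP_HP = T_H/ΔT = 25.48, so W_min = Q_H/COP = Q_H·ΔT/T_H.
W_min = 1510 × 11.44/291.59 = 59.26 kWh.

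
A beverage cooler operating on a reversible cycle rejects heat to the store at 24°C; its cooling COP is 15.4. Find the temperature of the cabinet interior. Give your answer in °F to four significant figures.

42.59 °F

For a Carnot refrigerator COP_R = T_C/(T_H − T_C), so T_C = COP·T_H/(1 + COP).
With T_H = 297.15 K, T_C = 15.4 × 297.15/16.40 = 279.03 K.
Converting, 279.03 K = 42.59°F.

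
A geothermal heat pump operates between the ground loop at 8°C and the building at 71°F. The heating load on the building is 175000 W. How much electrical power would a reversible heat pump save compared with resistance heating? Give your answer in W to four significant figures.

In absolute terms T_C = 281.15 K and T_H = 294.82 K, so ΔT = 13.67 K.
COP_Carnot = T_H/ΔT = 294.82/13.67 = 21.57.
Resistance heating needs Ẇ_res = Q̇_H = 175000 W; the reversible heat pump needs only Ẇ_hp = Q̇_H/COP = 8112 W.
Saving = 175000 − 8112 = 166900 W.

166900 W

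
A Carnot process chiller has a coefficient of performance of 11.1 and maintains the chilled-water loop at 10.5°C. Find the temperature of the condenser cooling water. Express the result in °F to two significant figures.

COP_R = T_C/(T_H − T_C) gives T_H − T_C = T_C/COP.
With T_C = 283.65 K, T_H = 283.65 × (1 + 1/11.1) = 309.20 K.
Converting, 309.20 K = 96.90°F.

97 °F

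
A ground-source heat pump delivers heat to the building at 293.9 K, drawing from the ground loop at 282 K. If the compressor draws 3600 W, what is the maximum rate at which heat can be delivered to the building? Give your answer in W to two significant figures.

The reservoir spacing is ΔT = 293.9 − 282 = 11.90 K.
COP_Carnot = T_H/ΔT = 293.90/11.90 = 24.70.
Q̇_max = COP_Carnot × Ẇ = 24.70 × 3600 W = 88910 W.

89000 W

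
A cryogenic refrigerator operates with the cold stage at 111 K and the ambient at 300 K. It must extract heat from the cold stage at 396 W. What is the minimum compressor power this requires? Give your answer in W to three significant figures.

674 W

The reservoir spacing is ΔT = 300 − 111 = 189.0 K.
COP_Carnot = T_C/ΔT = 111.00/189.0 = 0.5873.
Ẇ_min = Q̇/COP_Carnot = 396.0/0.5873 = 674.3 W.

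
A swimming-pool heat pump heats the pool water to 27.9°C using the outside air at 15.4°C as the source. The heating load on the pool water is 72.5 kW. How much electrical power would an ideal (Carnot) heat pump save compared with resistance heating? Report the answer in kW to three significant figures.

In absolute terms T_C = 288.55 K and T_H = 301.05 K, so ΔT = 12.50 K.
COP_Carnot = T_H/ΔT = 301.05/12.50 = 24.08.
Resistance heating needs Ẇ_res = Q̇_H = 72.50 kW; the reversible heat pump needs only Ẇ_hp = Q̇_H/COP = 3.010 kW.
Saving = 72.50 − 3.010 = 69.49 kW.

69.5 kW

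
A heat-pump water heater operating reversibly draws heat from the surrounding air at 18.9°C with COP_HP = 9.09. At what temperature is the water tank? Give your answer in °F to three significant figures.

COP_HP = T_H/(T_H − T_C) rearranges to T_H = COP·T_C/(COP − 1).
With T_C = 292.05 K, T_H = 9.09 × 292.05/8.090 = 328.15 K.
Converting, 328.15 K = 131.00°F.

131 °F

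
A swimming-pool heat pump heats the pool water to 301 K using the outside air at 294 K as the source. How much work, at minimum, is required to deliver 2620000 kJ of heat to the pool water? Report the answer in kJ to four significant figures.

60930 kJ

The reservoir spacing is ΔT = 301 − 294 = 7.000 K.
The reversible limit is COP_HP = T_H/ΔT = 43.00, so W_min = Q_H/COP = Q_H·ΔT/T_H.
W_min = 2620000 × 7.000/301.00 = 60930 kJ.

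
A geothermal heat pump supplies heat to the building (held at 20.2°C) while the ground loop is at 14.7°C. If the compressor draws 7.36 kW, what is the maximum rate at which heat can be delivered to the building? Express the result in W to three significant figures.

393000 W

In absolute terms T_C = 287.85 K and T_H = 293.35 K, so ΔT = 5.500 K.
COP_Carnot = T_H/ΔT = 293.35/5.500 = 53.34.
Q̇_max = COP_Carnot × Ẇ = 53.34 × 7.360 kW = 392.6 kW = 392600 W.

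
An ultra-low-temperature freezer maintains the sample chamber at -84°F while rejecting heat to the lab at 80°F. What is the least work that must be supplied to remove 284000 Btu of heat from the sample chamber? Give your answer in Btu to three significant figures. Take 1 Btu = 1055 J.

In absolute terms T_C = 208.71 K and T_H = 299.82 K, so ΔT = 91.11 K.
The reversible limit is COP_R = T_C/ΔT = 2.291, so W_min = Q_C/COP = Q_C·ΔT/T_C.
W_min = 284000 × 91.11/208.71 = 124000 Btu.

124000 Btu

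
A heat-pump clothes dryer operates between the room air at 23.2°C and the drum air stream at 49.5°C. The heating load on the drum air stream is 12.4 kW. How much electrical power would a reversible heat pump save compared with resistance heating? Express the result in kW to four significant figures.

11.39 kW

In absolute terms T_C = 296.35 K and T_H = 322.65 K, so ΔT = 26.30 K.
COP_Carnot = T_H/ΔT = 322.65/26.30 = 12.27.
Resistance heating needs Ẇ_res = Q̇_H = 12.40 kW; the reversible heat pump needs only Ẇ_hp = Q̇_H/COP = 1.011 kW.
Saving = 12.40 − 1.011 = 11.39 kW.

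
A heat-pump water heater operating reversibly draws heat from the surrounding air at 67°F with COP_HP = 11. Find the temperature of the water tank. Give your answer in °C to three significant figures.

48.7 °C

COP_HP = T_H/(T_H − T_C) rearranges to T_H = COP·T_C/(COP − 1).
With T_C = 292.59 K, T_H = 11 × 292.59/10.00 = 321.85 K.
Converting, 321.85 K = 48.70°C.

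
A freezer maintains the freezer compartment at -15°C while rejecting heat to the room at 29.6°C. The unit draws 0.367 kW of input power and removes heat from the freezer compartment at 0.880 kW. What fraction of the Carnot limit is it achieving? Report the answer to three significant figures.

COP_actual = Q̇_C/Ẇ = 0.8800/0.3670 = 2.398.
In absolute terms T_C = 258.15 K and T_H = 302.75 K, so ΔT = 44.60 K.
COP_Carnot = T_C/ΔT = 258.15/44.60 = 5.788.
η_II = COP_actual/COP_Carnot = 2.398/5.788 = 0.4143.

0.414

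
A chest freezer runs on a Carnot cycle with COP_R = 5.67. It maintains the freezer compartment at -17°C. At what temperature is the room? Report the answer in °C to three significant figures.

COP_R = T_C/(T_H − T_C) gives T_H − T_C = T_C/COP.
With T_C = 256.15 K, T_H = 256.15 × (1 + 1/5.67) = 301.33 K.
Converting, 301.33 K = 28.18°C.

28.2 °C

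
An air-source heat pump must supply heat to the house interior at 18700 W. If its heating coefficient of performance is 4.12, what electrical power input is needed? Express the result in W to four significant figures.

Ẇ = Q̇_H/COP_HP = 18700/4.12 = 4539 W.

4539 W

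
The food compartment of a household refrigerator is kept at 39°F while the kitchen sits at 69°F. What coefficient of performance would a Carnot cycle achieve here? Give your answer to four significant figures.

16.62

In absolute terms T_C = 277.04 K and T_H = 293.71 K, so ΔT = 16.67 K.
For a reversible cycle, COP_Carnot = T_C/ΔT = 277.04/16.67 = 16.62.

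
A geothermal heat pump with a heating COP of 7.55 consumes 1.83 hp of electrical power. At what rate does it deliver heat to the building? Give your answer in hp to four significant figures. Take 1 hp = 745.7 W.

Q̇_H = COP_HP × Ẇ = 7.55 × 1.830 = 13.82 hp.

13.82 hp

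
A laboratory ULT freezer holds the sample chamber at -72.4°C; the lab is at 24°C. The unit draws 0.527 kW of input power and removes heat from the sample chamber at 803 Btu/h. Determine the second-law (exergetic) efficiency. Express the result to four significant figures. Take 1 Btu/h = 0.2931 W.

0.2145

Converting, Q̇_C = 803.0 Btu/h = 0.2354 kW, so COP_actual = Q̇_C/Ẇ = 0.2354/0.5270 = 0.4466.
In absolute terms T_C = 200.75 K and T_H = 297.15 K, so ΔT = 96.40 K.
COP_Carnot = T_C/ΔT = 200.75/96.40 = 2.082.
η_II = COP_actual/COP_Carnot = 0.4466/2.082 = 0.2145.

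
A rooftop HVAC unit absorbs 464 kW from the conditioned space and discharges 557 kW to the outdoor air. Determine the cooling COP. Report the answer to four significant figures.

4.989

The first law gives Q̇_H = Q̇_C + Ẇ, so the three rates are Q̇_C = 464.0, Q̇_H = 557.0, Ẇ = 93.00 kW.
COP_R = Q̇_C/Ẇ = 464.0/93.00 = 4.989.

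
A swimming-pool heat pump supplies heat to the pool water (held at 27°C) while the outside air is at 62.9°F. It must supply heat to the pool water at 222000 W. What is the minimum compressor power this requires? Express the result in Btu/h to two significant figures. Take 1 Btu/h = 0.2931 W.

In absolute terms T_C = 290.32 K and T_H = 300.15 K, so ΔT = 9.833 K.
COP_Carnot = T_H/ΔT = 300.15/9.833 = 30.52.
Ẇ_min = Q̇/COP_Carnot = 222000/30.52 = 7273 W = 24810 Btu/h.

25000 Btu/h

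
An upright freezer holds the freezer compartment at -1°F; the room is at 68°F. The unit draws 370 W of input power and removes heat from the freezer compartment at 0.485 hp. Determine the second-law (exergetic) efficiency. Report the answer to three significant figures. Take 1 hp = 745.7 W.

Converting, Q̇_C = 0.4850 hp = 361.7 W, so COP_actual = Q̇_C/Ẇ = 361.7/370.0 = 0.9775.
In absolute terms T_C = 254.82 K and T_H = 293.15 K, so ΔT = 38.33 K.
COP_Carnot = T_C/ΔT = 254.82/38.33 = 6.647.
η_II = COP_actual/COP_Carnot = 0.9775/6.647 = 0.1470.

0.147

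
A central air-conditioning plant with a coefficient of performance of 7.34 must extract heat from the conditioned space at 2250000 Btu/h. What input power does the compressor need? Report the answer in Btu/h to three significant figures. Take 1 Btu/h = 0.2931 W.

307000 Btu/h

Ẇ = Q̇_C/COP = 2250000/7.34 = 306500 Btu/h.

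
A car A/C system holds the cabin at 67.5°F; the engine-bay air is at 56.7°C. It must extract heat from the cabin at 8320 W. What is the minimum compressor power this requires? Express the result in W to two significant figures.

In absolute terms T_C = 292.87 K and T_H = 329.85 K, so ΔT = 36.98 K.
COP_Carnot = T_C/ΔT = 292.87/36.98 = 7.920.
Ẇ_min = Q̇/COP_Carnot = 8320/7.920 = 1050 W.

1100 W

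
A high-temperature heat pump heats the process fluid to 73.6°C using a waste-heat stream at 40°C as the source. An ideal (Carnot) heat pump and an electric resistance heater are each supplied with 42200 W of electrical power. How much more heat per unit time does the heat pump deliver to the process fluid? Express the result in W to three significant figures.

393000 W

In absolute terms T_C = 313.15 K and T_H = 346.75 K, so ΔT = 33.60 K.
COP_Carnot = T_H/ΔT = 346.75/33.60 = 10.32.
The heat pump delivers Q̇_H = COP × Ẇ = 435500 W; the resistance heater delivers Ẇ = 42200 W.
Extra = (COP − 1)·Ẇ = 393300 W.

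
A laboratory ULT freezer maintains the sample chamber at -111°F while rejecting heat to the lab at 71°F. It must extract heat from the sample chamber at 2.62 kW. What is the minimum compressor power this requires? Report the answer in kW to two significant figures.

1.4 kW

In absolute terms T_C = 193.71 K and T_H = 294.82 K, so ΔT = 101.1 K.
COP_Carnot = T_C/ΔT = 193.71/101.1 = 1.916.
Ẇ_min = Q̇/COP_Carnot = 2.620/1.916 = 1.368 kW.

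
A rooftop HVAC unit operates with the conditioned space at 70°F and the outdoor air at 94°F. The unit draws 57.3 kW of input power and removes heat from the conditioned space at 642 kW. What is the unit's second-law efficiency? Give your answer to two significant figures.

0.51

COP_actual = Q̇_C/Ẇ = 642.0/57.30 = 11.20.
In absolute terms T_C = 294.26 K and T_H = 307.59 K, so ΔT = 13.33 K.
COP_Carnot = T_C/ΔT = 294.26/13.33 = 22.07.
η_II = COP_actual/COP_Carnot = 11.20/22.07 = 0.5077.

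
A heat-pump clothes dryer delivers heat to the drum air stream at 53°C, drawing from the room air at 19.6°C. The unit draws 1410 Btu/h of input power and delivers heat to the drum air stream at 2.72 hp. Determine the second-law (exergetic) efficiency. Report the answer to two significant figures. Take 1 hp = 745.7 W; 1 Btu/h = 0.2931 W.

0.50

Converting, Q̇_H = 2.720 hp = 6920 Btu/h, so COP_actual = Q̇_H/Ẇ = 6920/1410 = 4.908.
In absolute terms T_C = 292.75 K and T_H = 326.15 K, so ΔT = 33.40 K.
COP_Carnot = T_H/ΔT = 326.15/33.40 = 9.765.
η_II = COP_actual/COP_Carnot = 4.908/9.765 = 0.5026.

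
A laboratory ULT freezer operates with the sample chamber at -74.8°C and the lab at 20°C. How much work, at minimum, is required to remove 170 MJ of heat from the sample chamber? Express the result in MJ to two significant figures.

In absolute terms T_C = 198.35 K and T_H = 293.15 K, so ΔT = 94.80 K.
The reversible limit is COP_R = T_C/ΔT = 2.092, so W_min = Q_C/COP = Q_C·ΔT/T_C.
W_min = 170.0 × 94.80/198.35 = 81.25 MJ.

81 MJ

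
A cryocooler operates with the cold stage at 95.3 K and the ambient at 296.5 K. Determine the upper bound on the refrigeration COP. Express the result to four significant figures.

0.4737

The reservoir spacing is ΔT = 296.5 − 95.3 = 201.2 K.
For a reversible cycle, COP_Carnot = T_C/ΔT = 95.30/201.2 = 0.4737.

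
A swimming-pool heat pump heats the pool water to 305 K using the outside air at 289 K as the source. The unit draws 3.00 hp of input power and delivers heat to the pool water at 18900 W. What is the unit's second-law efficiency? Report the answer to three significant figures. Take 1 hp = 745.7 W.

Converting, Q̇_H = 18900 W = 25.35 hp, so COP_actual = Q̇_H/Ẇ = 25.35/3.000 = 8.448.
The reservoir spacing is ΔT = 305 − 289 = 16.00 K.
COP_Carnot = T_H/ΔT = 305.00/16.00 = 19.06.
η_II = COP_actual/COP_Carnot = 8.448/19.06 = 0.4432.

0.443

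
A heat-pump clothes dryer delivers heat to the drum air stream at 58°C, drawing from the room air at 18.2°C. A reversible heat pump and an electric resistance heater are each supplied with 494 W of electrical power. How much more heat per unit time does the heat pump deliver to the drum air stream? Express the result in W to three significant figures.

In absolute terms T_C = 291.35 K and T_H = 331.15 K, so ΔT = 39.80 K.
COP_Carnot = T_H/ΔT = 331.15/39.80 = 8.320.
The heat pump delivers Q̇_H = COP × Ẇ = 4110 W; the resistance heater delivers Ẇ = 494.0 W.
Extra = (COP − 1)·Ẇ = 3616 W.

3620 W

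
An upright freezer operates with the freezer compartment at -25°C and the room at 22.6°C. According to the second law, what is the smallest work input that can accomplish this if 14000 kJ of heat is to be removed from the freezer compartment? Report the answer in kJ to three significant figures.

In absolute terms T_C = 248.15 K and T_H = 295.75 K, so ΔT = 47.60 K.
The reversible limit is COP_R = T_C/ΔT = 5.213, so W_min = Q_C/COP = Q_C·ΔT/T_C.
W_min = 14000 × 47.60/248.15 = 2685 kJ.

2690 kJ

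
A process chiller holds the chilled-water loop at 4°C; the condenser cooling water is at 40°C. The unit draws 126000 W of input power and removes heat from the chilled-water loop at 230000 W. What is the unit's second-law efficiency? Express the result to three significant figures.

COP_actual = Q̇_C/Ẇ = 230000/126000 = 1.825.
In absolute terms T_C = 277.15 K and T_H = 313.15 K, so ΔT = 36.00 K.
COP_Carnot = T_C/ΔT = 277.15/36.00 = 7.699.
η_II = COP_actual/COP_Carnot = 1.825/7.699 = 0.2371.

0.237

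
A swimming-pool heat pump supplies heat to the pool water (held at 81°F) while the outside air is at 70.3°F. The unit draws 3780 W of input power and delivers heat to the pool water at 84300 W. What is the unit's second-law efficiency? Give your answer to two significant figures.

0.44

COP_actual = Q̇_H/Ẇ = 84300/3780 = 22.30.
In absolute terms T_C = 294.43 K and T_H = 300.37 K, so ΔT = 5.944 K.
COP_Carnot = T_H/ΔT = 300.37/5.944 = 50.53.
η_II = COP_actual/COP_Carnot = 22.30/50.53 = 0.4414.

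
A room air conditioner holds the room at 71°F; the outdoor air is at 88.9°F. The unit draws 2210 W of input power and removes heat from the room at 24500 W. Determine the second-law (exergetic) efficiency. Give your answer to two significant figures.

0.37

COP_actual = Q̇_C/Ẇ = 24500/2210 = 11.09.
In absolute terms T_C = 294.82 K and T_H = 304.76 K, so ΔT = 9.944 K.
COP_Carnot = T_C/ΔT = 294.82/9.944 = 29.65.
η_II = COP_actual/COP_Carnot = 11.09/29.65 = 0.3739.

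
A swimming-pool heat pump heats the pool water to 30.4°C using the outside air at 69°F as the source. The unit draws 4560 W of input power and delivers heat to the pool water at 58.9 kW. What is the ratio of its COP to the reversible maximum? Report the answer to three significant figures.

0.419

Converting, Q̇_H = 58.90 kW = 58900 W, so COP_actual = Q̇_H/Ẇ = 58900/4560 = 12.92.
In absolute terms T_C = 293.71 K and T_H = 303.55 K, so ΔT = 9.844 K.
COP_Carnot = T_H/ΔT = 303.55/9.844 = 30.83.
η_II = COP_actual/COP_Carnot = 12.92/30.83 = 0.4189.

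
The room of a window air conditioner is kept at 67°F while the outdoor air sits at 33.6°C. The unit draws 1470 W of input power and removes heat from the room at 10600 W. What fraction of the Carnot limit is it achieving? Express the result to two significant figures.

0.35

COP_actual = Q̇_C/Ẇ = 10600/1470 = 7.211.
In absolute terms T_C = 292.59 K and T_H = 306.75 K, so ΔT = 14.16 K.
COP_Carnot = T_C/ΔT = 292.59/14.16 = 20.67.
η_II = COP_actual/COP_Carnot = 7.211/20.67 = 0.3489.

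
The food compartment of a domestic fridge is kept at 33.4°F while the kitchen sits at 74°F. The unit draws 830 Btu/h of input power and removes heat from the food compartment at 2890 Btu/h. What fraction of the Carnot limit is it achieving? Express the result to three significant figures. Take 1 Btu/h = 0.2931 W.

0.287

COP_actual = Q̇_C/Ẇ = 2890/830.0 = 3.482.
In absolute terms T_C = 273.93 K and T_H = 296.48 K, so ΔT = 22.56 K.
COP_Carnot = T_C/ΔT = 273.93/22.56 = 12.14.
η_II = COP_actual/COP_Carnot = 3.482/12.14 = 0.2867.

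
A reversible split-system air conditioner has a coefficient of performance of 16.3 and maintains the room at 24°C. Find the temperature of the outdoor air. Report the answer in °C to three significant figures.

42.2 °C

COP_R = T_C/(T_H − T_C) gives T_H − T_C = T_C/COP.
With T_C = 297.15 K, T_H = 297.15 × (1 + 1/16.3) = 315.38 K.
Converting, 315.38 K = 42.23°C.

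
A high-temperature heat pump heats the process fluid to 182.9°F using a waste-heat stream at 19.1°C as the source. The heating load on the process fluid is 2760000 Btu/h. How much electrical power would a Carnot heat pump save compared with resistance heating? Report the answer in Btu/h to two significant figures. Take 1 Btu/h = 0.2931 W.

2300000 Btu/h

In absolute terms T_C = 292.25 K and T_H = 356.98 K, so ΔT = 64.73 K.
COP_Carnot = T_H/ΔT = 356.98/64.73 = 5.515.
Resistance heating needs Ẇ_res = Q̇_H = 2760000 Btu/h; the reversible heat pump needs only Ẇ_hp = Q̇_H/COP = 500500 Btu/h.
Saving = 2760000 − 500500 = 2260000 Btu/h.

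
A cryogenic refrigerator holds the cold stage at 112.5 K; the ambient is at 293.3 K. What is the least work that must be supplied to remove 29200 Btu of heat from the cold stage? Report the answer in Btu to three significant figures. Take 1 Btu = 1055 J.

46900 Btu

The reservoir spacing is ΔT = 293.3 − 112.5 = 180.8 K.
The reversible limit is COP_R = T_C/ΔT = 0.6222, so W_min = Q_C/COP = Q_C·ΔT/T_C.
W_min = 29200 × 180.8/112.50 = 46930 Btu.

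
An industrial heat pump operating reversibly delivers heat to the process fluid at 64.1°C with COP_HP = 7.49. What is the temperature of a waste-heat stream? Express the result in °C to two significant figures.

19 °C

COP_HP = T_H/(T_H − T_C) gives T_H − T_C = T_H/COP.
With T_H = 337.25 K, T_C = 337.25 × (1 − 1/7.49) = 292.22 K.
Converting, 292.22 K = 19.07°C.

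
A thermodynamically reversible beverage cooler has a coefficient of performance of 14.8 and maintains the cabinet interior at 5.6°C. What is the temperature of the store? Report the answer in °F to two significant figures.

COP_R = T_C/(T_H − T_C) gives T_H − T_C = T_C/COP.
With T_C = 278.75 K, T_H = 278.75 × (1 + 1/14.8) = 297.58 K.
Converting, 297.58 K = 75.98°F.

76 °F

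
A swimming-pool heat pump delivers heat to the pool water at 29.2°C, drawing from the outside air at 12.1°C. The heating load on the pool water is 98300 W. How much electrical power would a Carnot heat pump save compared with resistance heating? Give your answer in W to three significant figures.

In absolute terms T_C = 285.25 K and T_H = 302.35 K, so ΔT = 17.10 K.
COP_Carnot = T_H/ΔT = 302.35/17.10 = 17.68.
Resistance heating needs Ẇ_res = Q̇_H = 98300 W; the reversible heat pump needs only Ẇ_hp = Q̇_H/COP = 5560 W.
Saving = 98300 − 5560 = 92740 W.

92700 W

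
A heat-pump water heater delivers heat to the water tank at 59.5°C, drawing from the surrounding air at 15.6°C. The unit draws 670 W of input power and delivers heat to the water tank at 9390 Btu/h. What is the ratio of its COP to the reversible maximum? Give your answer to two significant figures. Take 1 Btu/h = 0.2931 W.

0.54

Converting, Q̇_H = 9390 Btu/h = 2752 W, so COP_actual = Q̇_H/Ẇ = 2752/670.0 = 4.108.
In absolute terms T_C = 288.75 K and T_H = 332.65 K, so ΔT = 43.90 K.
COP_Carnot = T_H/ΔT = 332.65/43.90 = 7.577.
η_II = COP_actual/COP_Carnot = 4.108/7.577 = 0.5421.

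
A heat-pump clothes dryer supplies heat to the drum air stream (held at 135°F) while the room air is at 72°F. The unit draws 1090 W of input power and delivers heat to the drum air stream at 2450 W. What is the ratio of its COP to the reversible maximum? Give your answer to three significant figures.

0.238

COP_actual = Q̇_H/Ẇ = 2450/1090 = 2.248.
In absolute terms T_C = 295.37 K and T_H = 330.37 K, so ΔT = 35.00 K.
COP_Carnot = T_H/ΔT = 330.37/35.00 = 9.439.
η_II = COP_actual/COP_Carnot = 2.248/9.439 = 0.2381.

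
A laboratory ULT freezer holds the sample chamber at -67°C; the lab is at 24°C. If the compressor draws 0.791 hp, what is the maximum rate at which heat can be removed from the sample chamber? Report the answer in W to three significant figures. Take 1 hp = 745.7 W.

1340 W

In absolute terms T_C = 206.15 K and T_H = 297.15 K, so ΔT = 91.00 K.
COP_Carnot = T_C/ΔT = 206.15/91.00 = 2.265.
Q̇_max = COP_Carnot × Ẇ = 2.265 × 0.7910 hp = 1.792 hp = 1336 W.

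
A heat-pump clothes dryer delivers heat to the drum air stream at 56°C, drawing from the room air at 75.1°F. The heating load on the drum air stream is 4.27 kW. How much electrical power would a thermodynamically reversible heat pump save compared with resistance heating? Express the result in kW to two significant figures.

In absolute terms T_C = 297.09 K and T_H = 329.15 K, so ΔT = 32.06 K.
COP_Carnot = T_H/ΔT = 329.15/32.06 = 10.27.
Resistance heating needs Ẇ_res = Q̇_H = 4.270 kW; the reversible heat pump needs only Ẇ_hp = Q̇_H/COP = 0.4159 kW.
Saving = 4.270 − 0.4159 = 3.854 kW.

3.9 kW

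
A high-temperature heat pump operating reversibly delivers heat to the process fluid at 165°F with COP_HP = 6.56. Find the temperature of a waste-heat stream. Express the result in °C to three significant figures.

COP_HP = T_H/(T_H − T_C) gives T_H − T_C = T_H/COP.
With T_H = 347.04 K, T_C = 347.04 × (1 − 1/6.56) = 294.14 K.
Converting, 294.14 K = 20.99°C.

21.0 °C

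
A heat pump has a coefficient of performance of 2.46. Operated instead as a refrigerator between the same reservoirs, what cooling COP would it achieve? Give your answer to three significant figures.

Since Q_H = Q_C + W for any cycle, COP_R = Q_C/W = Q_H/W − 1.
COP_R = 2.46 − 1 = 1.46.

1.46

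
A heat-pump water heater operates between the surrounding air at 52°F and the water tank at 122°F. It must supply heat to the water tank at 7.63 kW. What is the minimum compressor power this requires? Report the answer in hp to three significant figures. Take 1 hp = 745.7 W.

In absolute terms T_C = 284.26 K and T_H = 323.15 K, so ΔT = 38.89 K.
COP_Carnot = T_H/ΔT = 323.15/38.89 = 8.310.
Ẇ_min = Q̇/COP_Carnot = 7.630/8.310 = 0.9182 kW = 1.231 hp.

1.23 hp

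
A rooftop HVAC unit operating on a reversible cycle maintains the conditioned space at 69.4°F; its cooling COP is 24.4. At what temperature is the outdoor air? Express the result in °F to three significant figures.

COP_R = T_C/(T_H − T_C) gives T_H − T_C = T_C/COP.
With T_C = 293.93 K, T_H = 293.93 × (1 + 1/24.4) = 305.97 K.
Converting, 305.97 K = 91.08°F.

91.1 °F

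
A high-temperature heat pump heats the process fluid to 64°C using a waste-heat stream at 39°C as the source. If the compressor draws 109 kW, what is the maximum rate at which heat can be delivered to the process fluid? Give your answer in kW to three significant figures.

1470 kW

In absolute terms T_C = 312.15 K and T_H = 337.15 K, so ΔT = 25.00 K.
COP_Carnot = T_H/ΔT = 337.15/25.00 = 13.49.
Q̇_max = COP_Carnot × Ẇ = 13.49 × 109.0 kW = 1470 kW.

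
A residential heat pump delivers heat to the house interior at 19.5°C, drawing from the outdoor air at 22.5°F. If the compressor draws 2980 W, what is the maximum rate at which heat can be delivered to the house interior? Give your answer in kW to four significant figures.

In absolute terms T_C = 267.87 K and T_H = 292.65 K, so ΔT = 24.78 K.
COP_Carnot = T_H/ΔT = 292.65/24.78 = 11.81.
Q̇_max = COP_Carnot × Ẇ = 11.81 × 2980 W = 35200 W = 35.20 kW.

35.20 kW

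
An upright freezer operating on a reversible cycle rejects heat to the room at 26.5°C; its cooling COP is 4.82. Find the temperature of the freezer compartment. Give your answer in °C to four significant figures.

For a Carnot refrigerator COP_R = T_C/(T_H − T_C), so T_C = COP·T_H/(1 + COP).
With T_H = 299.65 K, T_C = 4.82 × 299.65/5.820 = 248.16 K.
Converting, 248.16 K = -24.99°C.

-24.99 °C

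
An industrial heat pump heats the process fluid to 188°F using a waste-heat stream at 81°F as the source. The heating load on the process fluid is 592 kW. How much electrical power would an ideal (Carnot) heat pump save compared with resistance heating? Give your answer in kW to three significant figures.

In absolute terms T_C = 300.37 K and T_H = 359.82 K, so ΔT = 59.44 K.
COP_Carnot = T_H/ΔT = 359.82/59.44 = 6.053.
Resistance heating needs Ẇ_res = Q̇_H = 592.0 kW; the reversible heat pump needs only Ẇ_hp = Q̇_H/COP = 97.80 kW.
Saving = 592.0 − 97.80 = 494.2 kW.

494 kW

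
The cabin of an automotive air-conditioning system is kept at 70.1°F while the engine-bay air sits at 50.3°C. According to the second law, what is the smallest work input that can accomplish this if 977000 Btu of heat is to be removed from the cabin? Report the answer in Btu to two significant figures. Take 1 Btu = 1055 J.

97000 Btu

In absolute terms T_C = 294.32 K and T_H = 323.45 K, so ΔT = 29.13 K.
The reversible limit is COP_R = T_C/ΔT = 10.10, so W_min = Q_C/COP = Q_C·ΔT/T_C.
W_min = 977000 × 29.13/294.32 = 96710 Btu.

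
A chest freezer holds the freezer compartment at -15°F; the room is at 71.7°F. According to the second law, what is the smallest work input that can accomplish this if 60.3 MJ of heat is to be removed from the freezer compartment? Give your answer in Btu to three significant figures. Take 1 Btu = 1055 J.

In absolute terms T_C = 247.04 K and T_H = 295.21 K, so ΔT = 48.17 K.
The reversible limit is COP_R = T_C/ΔT = 5.129, so W_min = Q_C/COP = Q_C·ΔT/T_C.
W_min = 60.30 × 48.17/247.04 = 11.76 MJ = 11140 Btu.

11100 Btu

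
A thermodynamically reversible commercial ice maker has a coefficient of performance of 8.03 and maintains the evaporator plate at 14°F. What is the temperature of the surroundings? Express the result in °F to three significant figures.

COP_R = T_C/(T_H − T_C) gives T_H − T_C = T_C/COP.
With T_C = 263.15 K, T_H = 263.15 × (1 + 1/8.03) = 295.92 K.
Converting, 295.92 K = 72.99°F.

73.0 °F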